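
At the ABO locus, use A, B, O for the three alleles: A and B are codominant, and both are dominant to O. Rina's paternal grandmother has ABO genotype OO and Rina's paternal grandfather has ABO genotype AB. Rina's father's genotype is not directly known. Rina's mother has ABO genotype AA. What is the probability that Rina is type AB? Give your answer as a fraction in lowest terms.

Rina's father's ABO genotype from OO × AB: 1/2 AO, 1/2 BO.
Crossing each possibility with the mother AA and summing P(type AB): 1/2·0 + 1/2·1/2 = 1/4.

1/4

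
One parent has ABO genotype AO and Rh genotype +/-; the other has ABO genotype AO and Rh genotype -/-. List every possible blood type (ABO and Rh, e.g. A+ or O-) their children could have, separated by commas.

O+, O-, A+, A-

Gametes from AO × AO give offspring ABO genotypes AA, AO, OO, i.e. phenotypes O, A.
Rh cross +/- × -/- → phenotypes Rh+, Rh-.
Combining independently: O+, O-, A+, A-.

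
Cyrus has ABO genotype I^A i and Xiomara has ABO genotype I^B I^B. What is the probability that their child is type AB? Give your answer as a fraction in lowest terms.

ABO cross I^A i × I^B I^B → offspring phenotypes: 1/2 B, 1/2 AB.
So P(type AB) = 1/2.

1/2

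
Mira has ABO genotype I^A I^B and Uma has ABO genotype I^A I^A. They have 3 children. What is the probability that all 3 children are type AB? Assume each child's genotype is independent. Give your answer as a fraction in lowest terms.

ABO cross I^A I^B × I^A I^A → 1/2 A, 1/2 AB.
So P(type AB) = 1/2 per child.
All 3 independent: (1/2)^3 = 1/8.

1/8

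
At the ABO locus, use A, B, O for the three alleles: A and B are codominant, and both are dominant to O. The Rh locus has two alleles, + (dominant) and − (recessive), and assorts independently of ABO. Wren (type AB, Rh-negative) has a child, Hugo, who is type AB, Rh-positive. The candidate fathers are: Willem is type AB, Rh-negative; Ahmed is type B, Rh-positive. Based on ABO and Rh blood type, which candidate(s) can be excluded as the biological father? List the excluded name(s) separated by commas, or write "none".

Willem

A candidate is excluded only if no genotype consistent with his phenotype could produce a type AB, Rh-positive child with a type AB, Rh-negative mother.
Willem (type AB, Rh-): no genotype consistent with that phenotype can produce a type-AB Rh+ child with a type-AB mother.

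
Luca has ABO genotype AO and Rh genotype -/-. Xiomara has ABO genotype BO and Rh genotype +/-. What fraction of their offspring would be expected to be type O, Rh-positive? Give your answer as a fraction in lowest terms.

1/8

ABO cross AO × BO → offspring phenotypes: 1/4 O, 1/4 A, 1/4 B, 1/4 AB.
Rh cross -/- × +/- → 1/2 Rh+, 1/2 Rh-.
Independent loci: P(type O, Rh-positive) = 1/4 × 1/2 = 1/8.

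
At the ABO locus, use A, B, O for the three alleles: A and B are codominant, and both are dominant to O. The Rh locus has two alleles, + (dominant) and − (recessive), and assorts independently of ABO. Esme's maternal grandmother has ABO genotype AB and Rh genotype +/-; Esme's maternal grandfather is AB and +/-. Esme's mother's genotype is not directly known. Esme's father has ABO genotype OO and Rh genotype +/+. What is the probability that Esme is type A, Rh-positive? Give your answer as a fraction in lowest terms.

Esme's mother's ABO genotype from AB × AB: 1/4 AA, 1/2 AB, 1/4 BB.
Crossing each possibility with the father OO and summing P(type A): 1/4·1 + 1/2·1/2 + 1/4·0 = 1/2.
Similarly for Rh via the mother's Rh distribution: P(Rh+) = 1.
Independent loci: 1/2 × 1 = 1/2.

1/2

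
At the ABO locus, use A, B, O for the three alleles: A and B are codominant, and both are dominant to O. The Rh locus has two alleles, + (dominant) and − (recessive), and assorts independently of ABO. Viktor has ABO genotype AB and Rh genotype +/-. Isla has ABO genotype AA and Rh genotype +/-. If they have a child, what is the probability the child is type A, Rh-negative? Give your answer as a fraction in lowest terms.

ABO cross AB × AA → offspring phenotypes: 1/2 A, 1/2 AB.
Rh cross +/- × +/- → 3/4 Rh+, 1/4 Rh-.
Independent loci: P(type A, Rh-negative) = 1/2 × 1/4 = 1/8.

1/8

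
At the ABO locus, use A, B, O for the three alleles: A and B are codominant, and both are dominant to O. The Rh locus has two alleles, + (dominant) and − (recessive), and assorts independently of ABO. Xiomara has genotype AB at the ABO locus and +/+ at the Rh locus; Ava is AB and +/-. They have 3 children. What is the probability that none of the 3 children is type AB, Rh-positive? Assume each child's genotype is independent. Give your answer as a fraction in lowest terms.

ABO cross AB × AB → 1/4 A, 1/4 B, 1/2 AB.
Rh cross +/+ × +/- → 1 Rh+; so P(type AB, Rh-positive) = 1/2 × 1 = 1/2 per child.
P(not type AB, Rh-positive) = 1/2 for one child; (1/2)^3 = 1/8.

1/8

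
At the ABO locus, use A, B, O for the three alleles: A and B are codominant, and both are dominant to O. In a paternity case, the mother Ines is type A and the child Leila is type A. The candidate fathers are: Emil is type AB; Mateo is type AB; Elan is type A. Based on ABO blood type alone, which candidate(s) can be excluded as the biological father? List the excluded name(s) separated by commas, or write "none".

none

A candidate is excluded only if no genotype consistent with his phenotype could produce a type A child with a type A mother.
Every candidate has at least one consistent genotype combination, so none can be excluded.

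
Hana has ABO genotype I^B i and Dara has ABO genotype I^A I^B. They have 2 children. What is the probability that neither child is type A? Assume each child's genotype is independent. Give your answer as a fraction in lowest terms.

ABO cross I^B i × I^A I^B → 1/4 A, 1/2 B, 1/4 AB.
So P(type A) = 1/4 per child.
P(not type A) = 3/4 for one child; (3/4)^2 = 9/16.

9/16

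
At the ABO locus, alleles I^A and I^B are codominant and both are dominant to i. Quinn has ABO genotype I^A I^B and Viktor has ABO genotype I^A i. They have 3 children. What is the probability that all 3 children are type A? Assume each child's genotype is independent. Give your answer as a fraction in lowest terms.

ABO cross I^A I^B × I^A i → 1/2 A, 1/4 B, 1/4 AB.
So P(type A) = 1/2 per child.
All 3 independent: (1/2)^3 = 1/8.

1/8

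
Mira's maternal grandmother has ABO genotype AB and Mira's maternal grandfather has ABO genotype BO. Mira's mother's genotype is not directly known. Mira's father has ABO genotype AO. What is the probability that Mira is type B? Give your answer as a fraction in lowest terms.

Mira's mother's ABO genotype from AB × BO: 1/4 AB, 1/4 AO, 1/4 BB, 1/4 BO.
Crossing each possibility with the father AO and summing P(type B): 1/4·1/4 + 1/4·0 + 1/4·1/2 + 1/4·1/4 = 1/4.

1/4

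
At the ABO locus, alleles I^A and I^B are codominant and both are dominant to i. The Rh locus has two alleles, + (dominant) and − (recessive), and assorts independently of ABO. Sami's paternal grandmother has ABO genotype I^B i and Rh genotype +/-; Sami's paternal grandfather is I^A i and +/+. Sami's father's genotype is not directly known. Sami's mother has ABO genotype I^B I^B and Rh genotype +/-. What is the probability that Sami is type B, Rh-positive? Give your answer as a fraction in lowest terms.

21/32

Sami's father's ABO genotype from I^B i × I^A i: 1/4 I^A I^B, 1/4 I^A i, 1/4 I^B i, 1/4 i i.
Crossing each possibility with the mother I^B I^B and summing P(type B): 1/4·1/2 + 1/4·1/2 + 1/4·1 + 1/4·1 = 3/4.
Similarly for Rh via the father's Rh distribution: P(Rh+) = 7/8.
Independent loci: 3/4 × 7/8 = 21/32.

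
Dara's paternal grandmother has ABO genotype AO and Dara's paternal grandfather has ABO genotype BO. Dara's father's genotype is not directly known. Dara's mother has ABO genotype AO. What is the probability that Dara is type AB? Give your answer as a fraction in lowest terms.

Dara's father's ABO genotype from AO × BO: 1/4 AB, 1/4 AO, 1/4 BO, 1/4 OO.
Crossing each possibility with the mother AO and summing P(type AB): 1/4·1/4 + 1/4·0 + 1/4·1/4 + 1/4·0 = 1/8.

1/8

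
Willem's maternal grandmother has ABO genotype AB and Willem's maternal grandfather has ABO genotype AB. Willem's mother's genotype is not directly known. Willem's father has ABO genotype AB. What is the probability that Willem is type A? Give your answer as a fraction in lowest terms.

Willem's mother's ABO genotype from AB × AB: 1/4 AA, 1/2 AB, 1/4 BB.
Crossing each possibility with the father AB and summing P(type A): 1/4·1/2 + 1/2·1/4 + 1/4·0 = 1/4.

1/4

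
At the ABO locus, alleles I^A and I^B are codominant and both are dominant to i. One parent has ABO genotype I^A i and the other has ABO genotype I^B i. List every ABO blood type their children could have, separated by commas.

Gametes from I^A i × I^B i give offspring ABO genotypes I^A I^B, I^A i, I^B i, i i, i.e. phenotypes O, A, B, AB.

O, A, B, AB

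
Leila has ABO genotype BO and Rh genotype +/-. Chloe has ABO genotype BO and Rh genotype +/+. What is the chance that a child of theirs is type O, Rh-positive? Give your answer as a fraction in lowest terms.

ABO cross BO × BO → offspring phenotypes: 1/4 O, 3/4 B.
Rh cross +/- × +/+ → 1 Rh+.
Independent loci: P(type O, Rh-positive) = 1/4 × 1 = 1/4.

1/4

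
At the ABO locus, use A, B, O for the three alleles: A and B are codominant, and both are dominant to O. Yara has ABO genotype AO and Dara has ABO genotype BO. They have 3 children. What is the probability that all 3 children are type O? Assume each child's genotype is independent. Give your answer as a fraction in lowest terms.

ABO cross AO × BO → 1/4 O, 1/4 A, 1/4 B, 1/4 AB.
So P(type O) = 1/4 per child.
All 3 independent: (1/4)^3 = 1/64.

1/64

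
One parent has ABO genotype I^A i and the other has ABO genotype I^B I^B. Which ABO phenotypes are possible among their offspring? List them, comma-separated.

Gametes from I^A i × I^B I^B give offspring ABO genotypes I^A I^B, I^B i, i.e. phenotypes B, AB.

B, AB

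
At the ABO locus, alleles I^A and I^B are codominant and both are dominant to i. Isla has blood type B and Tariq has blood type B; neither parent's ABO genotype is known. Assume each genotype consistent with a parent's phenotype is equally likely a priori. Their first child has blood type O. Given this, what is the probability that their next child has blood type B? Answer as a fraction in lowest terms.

3/4

Possible genotypes: Isla ∈ {I^B I^B, I^B i}; Tariq ∈ {I^B I^B, I^B i}.
Weight each parental genotype pair by prior × P(type-O child):
  I^B i × I^B i: posterior weight 1; P(next child type B) = 3/4.
Weighted sum = 3/4.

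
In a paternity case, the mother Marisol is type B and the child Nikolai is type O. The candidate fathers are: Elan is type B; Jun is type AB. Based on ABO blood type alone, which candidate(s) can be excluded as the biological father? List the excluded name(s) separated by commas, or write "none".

Jun

A candidate is excluded only if no genotype consistent with his phenotype could produce a type O child with a type B mother.
Jun (type AB): no genotype consistent with that phenotype can produce a type-O child with a type-B mother.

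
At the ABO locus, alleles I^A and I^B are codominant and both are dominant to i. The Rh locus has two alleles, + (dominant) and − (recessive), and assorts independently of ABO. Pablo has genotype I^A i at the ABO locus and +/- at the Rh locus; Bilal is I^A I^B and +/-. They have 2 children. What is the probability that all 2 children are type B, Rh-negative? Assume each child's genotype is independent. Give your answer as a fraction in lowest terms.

1/256

ABO cross I^A i × I^A I^B → 1/2 A, 1/4 B, 1/4 AB.
Rh cross +/- × +/- → 3/4 Rh+, 1/4 Rh-; so P(type B, Rh-negative) = 1/4 × 1/4 = 1/16 per child.
All 2 independent: (1/16)^2 = 1/256.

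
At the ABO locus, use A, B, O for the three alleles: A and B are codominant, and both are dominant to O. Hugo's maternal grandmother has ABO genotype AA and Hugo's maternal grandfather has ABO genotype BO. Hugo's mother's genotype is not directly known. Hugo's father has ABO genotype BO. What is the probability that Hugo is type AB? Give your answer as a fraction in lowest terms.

1/4

Hugo's mother's ABO genotype from AA × BO: 1/2 AB, 1/2 AO.
Crossing each possibility with the father BO and summing P(type AB): 1/2·1/4 + 1/2·1/4 = 1/4.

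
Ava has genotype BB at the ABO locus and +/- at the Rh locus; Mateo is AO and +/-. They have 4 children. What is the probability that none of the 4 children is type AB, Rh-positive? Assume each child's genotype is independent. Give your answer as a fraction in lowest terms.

ABO cross BB × AO → 1/2 B, 1/2 AB.
Rh cross +/- × +/- → 3/4 Rh+, 1/4 Rh-; so P(type AB, Rh-positive) = 1/2 × 3/4 = 3/8 per child.
P(not type AB, Rh-positive) = 5/8 for one child; (5/8)^4 = 625/4096.

625/4096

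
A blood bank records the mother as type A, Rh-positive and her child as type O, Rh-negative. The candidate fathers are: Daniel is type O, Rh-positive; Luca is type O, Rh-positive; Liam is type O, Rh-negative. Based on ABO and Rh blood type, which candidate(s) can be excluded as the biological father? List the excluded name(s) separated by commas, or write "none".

A candidate is excluded only if no genotype consistent with his phenotype could produce a type O, Rh-negative child with a type A, Rh-positive mother.
Every candidate has at least one consistent genotype combination, so none can be excluded.

none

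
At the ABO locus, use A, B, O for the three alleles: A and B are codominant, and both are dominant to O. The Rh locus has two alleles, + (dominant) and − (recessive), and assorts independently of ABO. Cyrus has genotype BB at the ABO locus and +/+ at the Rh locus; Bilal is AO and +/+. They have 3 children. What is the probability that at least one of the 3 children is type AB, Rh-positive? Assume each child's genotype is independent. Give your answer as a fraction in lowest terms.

ABO cross BB × AO → 1/2 B, 1/2 AB.
Rh cross +/+ × +/+ → 1 Rh+; so P(type AB, Rh-positive) = 1/2 × 1 = 1/2 per child.
P(none) = (1/2)^3 = 1/8; P(at least one) = 1 − 1/8 = 7/8.

7/8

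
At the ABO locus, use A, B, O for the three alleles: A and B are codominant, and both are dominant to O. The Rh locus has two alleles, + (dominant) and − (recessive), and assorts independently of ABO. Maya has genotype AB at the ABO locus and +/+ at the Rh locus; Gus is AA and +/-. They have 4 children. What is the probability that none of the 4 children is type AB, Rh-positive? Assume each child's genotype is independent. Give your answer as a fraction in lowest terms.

ABO cross AB × AA → 1/2 A, 1/2 AB.
Rh cross +/+ × +/- → 1 Rh+; so P(type AB, Rh-positive) = 1/2 × 1 = 1/2 per child.
P(not type AB, Rh-positive) = 1/2 for one child; (1/2)^4 = 1/16.

1/16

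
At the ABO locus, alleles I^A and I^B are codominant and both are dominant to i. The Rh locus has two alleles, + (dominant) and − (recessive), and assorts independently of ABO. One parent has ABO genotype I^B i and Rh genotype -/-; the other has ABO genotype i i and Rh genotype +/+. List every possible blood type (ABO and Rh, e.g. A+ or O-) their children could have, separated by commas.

Gametes from I^B i × i i give offspring ABO genotypes I^B i, i i, i.e. phenotypes O, B.
Rh cross -/- × +/+ → phenotypes Rh+.
Combining independently: O+, B+.

O+, B+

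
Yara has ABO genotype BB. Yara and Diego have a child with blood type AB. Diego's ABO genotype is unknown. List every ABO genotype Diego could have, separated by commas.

For each candidate genotype of Diego, check whether crossing it with BB can produce every observed child phenotype.
  AA → possible child types {AB} ✓
  AB → possible child types {B, AB} ✓
  AO → possible child types {B, AB} ✓
  BB → possible child types {B} ✗
  BO → possible child types {B} ✗
  OO → possible child types {B} ✗

AA, AB, AO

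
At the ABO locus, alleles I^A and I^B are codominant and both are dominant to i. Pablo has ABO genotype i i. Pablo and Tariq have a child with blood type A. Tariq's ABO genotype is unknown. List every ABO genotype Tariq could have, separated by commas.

I^A I^A, I^A I^B, I^A i

For each candidate genotype of Tariq, check whether crossing it with i i can produce every observed child phenotype.
  I^A I^A → possible child types {A} ✓
  I^A I^B → possible child types {A, B} ✓
  I^A i → possible child types {O, A} ✓
  I^B I^B → possible child types {B} ✗
  I^B i → possible child types {O, B} ✗
  i i → possible child types {O} ✗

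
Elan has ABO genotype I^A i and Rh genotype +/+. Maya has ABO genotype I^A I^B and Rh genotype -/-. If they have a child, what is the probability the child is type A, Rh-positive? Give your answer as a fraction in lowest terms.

ABO cross I^A i × I^A I^B → offspring phenotypes: 1/2 A, 1/4 B, 1/4 AB.
Rh cross +/+ × -/- → 1 Rh+.
Independent loci: P(type A, Rh-positive) = 1/2 × 1 = 1/2.

1/2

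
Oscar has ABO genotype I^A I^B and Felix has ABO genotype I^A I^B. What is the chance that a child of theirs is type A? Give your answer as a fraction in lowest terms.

1/4

ABO cross I^A I^B × I^A I^B → offspring phenotypes: 1/4 A, 1/4 B, 1/2 AB.
So P(type A) = 1/4.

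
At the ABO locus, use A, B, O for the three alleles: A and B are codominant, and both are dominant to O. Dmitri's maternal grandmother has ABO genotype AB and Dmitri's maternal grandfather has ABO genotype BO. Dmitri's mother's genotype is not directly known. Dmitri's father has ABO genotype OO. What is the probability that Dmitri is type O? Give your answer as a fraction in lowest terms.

1/4

Dmitri's mother's ABO genotype from AB × BO: 1/4 AB, 1/4 AO, 1/4 BB, 1/4 BO.
Crossing each possibility with the father OO and summing P(type O): 1/4·0 + 1/4·1/2 + 1/4·0 + 1/4·1/2 = 1/4.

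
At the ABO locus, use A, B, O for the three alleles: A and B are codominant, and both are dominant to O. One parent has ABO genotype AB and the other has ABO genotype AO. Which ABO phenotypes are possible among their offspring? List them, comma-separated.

A, B, AB

Gametes from AB × AO give offspring ABO genotypes AA, AB, AO, BO, i.e. phenotypes A, B, AB.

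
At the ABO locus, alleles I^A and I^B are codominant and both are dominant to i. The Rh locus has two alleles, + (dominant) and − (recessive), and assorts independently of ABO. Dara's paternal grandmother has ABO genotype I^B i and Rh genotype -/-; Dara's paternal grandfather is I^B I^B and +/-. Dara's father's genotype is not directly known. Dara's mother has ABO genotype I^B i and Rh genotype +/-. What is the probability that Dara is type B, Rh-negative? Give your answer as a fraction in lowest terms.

Dara's father's ABO genotype from I^B i × I^B I^B: 1/2 I^B I^B, 1/2 I^B i.
Crossing each possibility with the mother I^B i and summing P(type B): 1/2·1 + 1/2·3/4 = 7/8.
Similarly for Rh via the father's Rh distribution: P(Rh-) = 3/8.
Independent loci: 7/8 × 3/8 = 21/64.

21/64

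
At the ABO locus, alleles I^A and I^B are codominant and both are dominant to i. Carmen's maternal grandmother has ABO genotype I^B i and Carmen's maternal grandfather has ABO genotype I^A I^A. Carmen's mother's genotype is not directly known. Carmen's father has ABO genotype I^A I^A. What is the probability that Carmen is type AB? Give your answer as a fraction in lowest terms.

Carmen's mother's ABO genotype from I^B i × I^A I^A: 1/2 I^A I^B, 1/2 I^A i.
Crossing each possibility with the father I^A I^A and summing P(type AB): 1/2·1/2 + 1/2·0 = 1/4.

1/4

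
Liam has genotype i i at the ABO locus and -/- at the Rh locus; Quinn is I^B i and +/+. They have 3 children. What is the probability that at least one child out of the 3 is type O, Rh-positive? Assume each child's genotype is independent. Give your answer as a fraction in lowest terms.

ABO cross i i × I^B i → 1/2 O, 1/2 B.
Rh cross -/- × +/+ → 1 Rh+; so P(type O, Rh-positive) = 1/2 × 1 = 1/2 per child.
P(none) = (1/2)^3 = 1/8; P(at least one) = 1 − 1/8 = 7/8.

7/8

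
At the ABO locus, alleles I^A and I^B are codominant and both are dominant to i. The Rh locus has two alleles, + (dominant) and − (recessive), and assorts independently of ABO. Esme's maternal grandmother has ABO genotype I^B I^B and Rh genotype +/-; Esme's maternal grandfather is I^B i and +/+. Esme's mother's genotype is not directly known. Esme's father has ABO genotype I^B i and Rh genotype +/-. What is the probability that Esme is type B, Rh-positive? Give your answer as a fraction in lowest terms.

49/64

Esme's mother's ABO genotype from I^B I^B × I^B i: 1/2 I^B I^B, 1/2 I^B i.
Crossing each possibility with the father I^B i and summing P(type B): 1/2·1 + 1/2·3/4 = 7/8.
Similarly for Rh via the mother's Rh distribution: P(Rh+) = 7/8.
Independent loci: 7/8 × 7/8 = 49/64.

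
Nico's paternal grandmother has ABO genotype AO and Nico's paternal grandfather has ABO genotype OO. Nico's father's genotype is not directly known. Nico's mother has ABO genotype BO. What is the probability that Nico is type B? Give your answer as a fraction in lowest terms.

3/8

Nico's father's ABO genotype from AO × OO: 1/2 AO, 1/2 OO.
Crossing each possibility with the mother BO and summing P(type B): 1/2·1/4 + 1/2·1/2 = 3/8.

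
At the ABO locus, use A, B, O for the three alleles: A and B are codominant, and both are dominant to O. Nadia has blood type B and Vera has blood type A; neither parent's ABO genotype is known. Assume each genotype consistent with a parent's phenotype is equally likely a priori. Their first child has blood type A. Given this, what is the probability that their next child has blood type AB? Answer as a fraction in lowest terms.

Possible genotypes: Nadia ∈ {BB, BO}; Vera ∈ {AA, AO}.
Weight each parental genotype pair by prior × P(type-A child):
  BO × AA: posterior weight 2/3; P(next child type AB) = 1/2.
  BO × AO: posterior weight 1/3; P(next child type AB) = 1/4.
Weighted sum = 5/12.

5/12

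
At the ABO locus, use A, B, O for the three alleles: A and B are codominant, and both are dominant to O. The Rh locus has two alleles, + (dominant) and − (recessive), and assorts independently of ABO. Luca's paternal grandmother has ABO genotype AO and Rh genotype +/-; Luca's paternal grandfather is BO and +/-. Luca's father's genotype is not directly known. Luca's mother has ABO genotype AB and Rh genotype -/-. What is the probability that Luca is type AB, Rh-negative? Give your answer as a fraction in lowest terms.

1/8

Luca's father's ABO genotype from AO × BO: 1/4 AB, 1/4 AO, 1/4 BO, 1/4 OO.
Crossing each possibility with the mother AB and summing P(type AB): 1/4·1/2 + 1/4·1/4 + 1/4·1/4 + 1/4·0 = 1/4.
Similarly for Rh via the father's Rh distribution: P(Rh-) = 1/2.
Independent loci: 1/4 × 1/2 = 1/8.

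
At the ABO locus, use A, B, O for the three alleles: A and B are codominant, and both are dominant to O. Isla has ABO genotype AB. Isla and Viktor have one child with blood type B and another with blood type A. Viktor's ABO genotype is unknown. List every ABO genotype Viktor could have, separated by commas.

For each candidate genotype of Viktor, check whether crossing it with AB can produce every observed child phenotype.
  AA → possible child types {A, AB} ✗
  AB → possible child types {A, B, AB} ✓
  AO → possible child types {A, B, AB} ✓
  BB → possible child types {B, AB} ✗
  BO → possible child types {A, B, AB} ✓
  OO → possible child types {A, B} ✓

AB, AO, BO, OO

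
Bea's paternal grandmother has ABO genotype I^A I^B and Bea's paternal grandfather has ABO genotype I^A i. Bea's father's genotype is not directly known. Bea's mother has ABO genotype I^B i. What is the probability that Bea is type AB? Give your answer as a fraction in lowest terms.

1/4

Bea's father's ABO genotype from I^A I^B × I^A i: 1/4 I^A I^A, 1/4 I^A I^B, 1/4 I^A i, 1/4 I^B i.
Crossing each possibility with the mother I^B i and summing P(type AB): 1/4·1/2 + 1/4·1/4 + 1/4·1/4 + 1/4·0 = 1/4.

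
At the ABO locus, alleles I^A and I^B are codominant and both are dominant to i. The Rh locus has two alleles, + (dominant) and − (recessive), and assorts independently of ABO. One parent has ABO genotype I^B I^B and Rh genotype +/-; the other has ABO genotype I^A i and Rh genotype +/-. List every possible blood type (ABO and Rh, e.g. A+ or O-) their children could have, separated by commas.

B+, B-, AB+, AB-

Gametes from I^B I^B × I^A i give offspring ABO genotypes I^A I^B, I^B i, i.e. phenotypes B, AB.
Rh cross +/- × +/- → phenotypes Rh+, Rh-.
Combining independently: B+, B-, AB+, AB-.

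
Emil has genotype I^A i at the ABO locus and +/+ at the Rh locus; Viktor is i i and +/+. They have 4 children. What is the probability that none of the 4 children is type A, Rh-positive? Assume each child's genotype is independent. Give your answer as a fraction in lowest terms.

ABO cross I^A i × i i → 1/2 O, 1/2 A.
Rh cross +/+ × +/+ → 1 Rh+; so P(type A, Rh-positive) = 1/2 × 1 = 1/2 per child.
P(not type A, Rh-positive) = 1/2 for one child; (1/2)^4 = 1/16.

1/16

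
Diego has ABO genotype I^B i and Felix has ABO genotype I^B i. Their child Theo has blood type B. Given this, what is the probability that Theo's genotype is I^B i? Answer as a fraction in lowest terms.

Cross I^B i × I^B i → 1/4 I^B I^B, 1/2 I^B i, 1/4 i i.
Type-B genotypes among offspring: I^B I^B (1/4), I^B i (1/2); total 3/4.
P(I^B i | type B) = (1/2) / (3/4) = 2/3.

2/3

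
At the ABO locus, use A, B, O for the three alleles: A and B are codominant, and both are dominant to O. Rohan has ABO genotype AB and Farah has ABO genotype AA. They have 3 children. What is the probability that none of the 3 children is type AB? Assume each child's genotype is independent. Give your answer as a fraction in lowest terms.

1/8

ABO cross AB × AA → 1/2 A, 1/2 AB.
So P(type AB) = 1/2 per child.
P(not type AB) = 1/2 for one child; (1/2)^3 = 1/8.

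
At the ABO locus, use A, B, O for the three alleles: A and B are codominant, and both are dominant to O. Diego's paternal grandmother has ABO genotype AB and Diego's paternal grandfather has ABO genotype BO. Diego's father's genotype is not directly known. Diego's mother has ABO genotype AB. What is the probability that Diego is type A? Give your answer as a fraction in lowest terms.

1/4

Diego's father's ABO genotype from AB × BO: 1/4 AB, 1/4 AO, 1/4 BB, 1/4 BO.
Crossing each possibility with the mother AB and summing P(type A): 1/4·1/4 + 1/4·1/2 + 1/4·0 + 1/4·1/4 = 1/4.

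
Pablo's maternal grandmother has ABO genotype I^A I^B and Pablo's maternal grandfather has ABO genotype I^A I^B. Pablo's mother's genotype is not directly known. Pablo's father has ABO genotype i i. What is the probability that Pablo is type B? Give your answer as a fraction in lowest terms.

Pablo's mother's ABO genotype from I^A I^B × I^A I^B: 1/4 I^A I^A, 1/2 I^A I^B, 1/4 I^B I^B.
Crossing each possibility with the father i i and summing P(type B): 1/4·0 + 1/2·1/2 + 1/4·1 = 1/2.

1/2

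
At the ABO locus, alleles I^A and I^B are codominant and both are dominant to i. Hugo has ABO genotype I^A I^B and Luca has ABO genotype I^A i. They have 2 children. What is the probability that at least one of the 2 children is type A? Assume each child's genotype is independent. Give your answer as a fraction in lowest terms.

ABO cross I^A I^B × I^A i → 1/2 A, 1/4 B, 1/4 AB.
So P(type A) = 1/2 per child.
P(none) = (1/2)^2 = 1/4; P(at least one) = 1 − 1/4 = 3/4.

3/4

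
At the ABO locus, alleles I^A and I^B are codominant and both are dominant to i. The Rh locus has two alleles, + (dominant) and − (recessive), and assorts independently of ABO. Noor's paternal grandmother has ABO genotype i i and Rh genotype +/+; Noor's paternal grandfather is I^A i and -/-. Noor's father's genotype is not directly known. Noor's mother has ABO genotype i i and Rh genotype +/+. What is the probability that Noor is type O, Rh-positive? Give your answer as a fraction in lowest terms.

Noor's father's ABO genotype from i i × I^A i: 1/2 I^A i, 1/2 i i.
Crossing each possibility with the mother i i and summing P(type O): 1/2·1/2 + 1/2·1 = 3/4.
Similarly for Rh via the father's Rh distribution: P(Rh+) = 1.
Independent loci: 3/4 × 1 = 3/4.

3/4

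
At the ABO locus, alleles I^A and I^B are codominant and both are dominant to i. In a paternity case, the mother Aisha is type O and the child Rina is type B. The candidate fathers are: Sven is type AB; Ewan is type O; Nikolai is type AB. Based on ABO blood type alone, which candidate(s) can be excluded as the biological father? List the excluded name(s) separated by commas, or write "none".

Ewan

A candidate is excluded only if no genotype consistent with his phenotype could produce a type B child with a type O mother.
Ewan (type O): no genotype consistent with that phenotype can produce a type-B child with a type-O mother.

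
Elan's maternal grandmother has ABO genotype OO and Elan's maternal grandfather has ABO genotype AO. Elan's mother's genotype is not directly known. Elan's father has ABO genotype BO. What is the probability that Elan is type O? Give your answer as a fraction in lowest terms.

3/8

Elan's mother's ABO genotype from OO × AO: 1/2 AO, 1/2 OO.
Crossing each possibility with the father BO and summing P(type O): 1/2·1/4 + 1/2·1/2 = 3/8.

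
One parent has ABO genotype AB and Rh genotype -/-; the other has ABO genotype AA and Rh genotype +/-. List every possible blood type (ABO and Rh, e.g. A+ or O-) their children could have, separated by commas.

A+, A-, AB+, AB-

Gametes from AB × AA give offspring ABO genotypes AA, AB, i.e. phenotypes A, AB.
Rh cross -/- × +/- → phenotypes Rh+, Rh-.
Combining independently: A+, A-, AB+, AB-.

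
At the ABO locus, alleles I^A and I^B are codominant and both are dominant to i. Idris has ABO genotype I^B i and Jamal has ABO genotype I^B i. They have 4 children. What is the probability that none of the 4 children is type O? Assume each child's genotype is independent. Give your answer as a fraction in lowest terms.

ABO cross I^B i × I^B i → 1/4 O, 3/4 B.
So P(type O) = 1/4 per child.
P(not type O) = 3/4 for one child; (3/4)^4 = 81/256.

81/256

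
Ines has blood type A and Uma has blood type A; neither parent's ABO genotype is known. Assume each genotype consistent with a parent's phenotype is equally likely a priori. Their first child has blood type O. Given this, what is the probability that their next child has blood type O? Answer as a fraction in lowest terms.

Possible genotypes: Ines ∈ {AA, AO}; Uma ∈ {AA, AO}.
Weight each parental genotype pair by prior × P(type-O child):
  AO × AO: posterior weight 1; P(next child type O) = 1/4.
Weighted sum = 1/4.

1/4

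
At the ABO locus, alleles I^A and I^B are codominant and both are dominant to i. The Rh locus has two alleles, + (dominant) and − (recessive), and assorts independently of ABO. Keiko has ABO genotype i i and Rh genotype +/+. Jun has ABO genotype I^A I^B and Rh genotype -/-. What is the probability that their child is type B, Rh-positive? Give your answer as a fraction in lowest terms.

ABO cross i i × I^A I^B → offspring phenotypes: 1/2 A, 1/2 B.
Rh cross +/+ × -/- → 1 Rh+.
Independent loci: P(type B, Rh-positive) = 1/2 × 1 = 1/2.

1/2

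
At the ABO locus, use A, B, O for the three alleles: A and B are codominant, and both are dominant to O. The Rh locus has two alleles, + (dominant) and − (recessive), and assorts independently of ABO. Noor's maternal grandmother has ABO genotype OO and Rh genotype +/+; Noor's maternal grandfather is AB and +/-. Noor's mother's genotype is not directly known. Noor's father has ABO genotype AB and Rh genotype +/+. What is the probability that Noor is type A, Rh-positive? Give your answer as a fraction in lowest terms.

3/8

Noor's mother's ABO genotype from OO × AB: 1/2 AO, 1/2 BO.
Crossing each possibility with the father AB and summing P(type A): 1/2·1/2 + 1/2·1/4 = 3/8.
Similarly for Rh via the mother's Rh distribution: P(Rh+) = 1.
Independent loci: 3/8 × 1 = 3/8.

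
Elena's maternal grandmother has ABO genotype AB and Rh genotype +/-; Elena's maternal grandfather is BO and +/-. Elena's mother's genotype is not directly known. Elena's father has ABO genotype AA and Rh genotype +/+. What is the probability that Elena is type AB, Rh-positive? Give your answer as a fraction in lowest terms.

1/2

Elena's mother's ABO genotype from AB × BO: 1/4 AB, 1/4 AO, 1/4 BB, 1/4 BO.
Crossing each possibility with the father AA and summing P(type AB): 1/4·1/2 + 1/4·0 + 1/4·1 + 1/4·1/2 = 1/2.
Similarly for Rh via the mother's Rh distribution: P(Rh+) = 1.
Independent loci: 1/2 × 1 = 1/2.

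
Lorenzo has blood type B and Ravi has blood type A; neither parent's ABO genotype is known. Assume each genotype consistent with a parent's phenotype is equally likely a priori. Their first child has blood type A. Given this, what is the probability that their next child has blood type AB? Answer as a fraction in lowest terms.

5/12

Possible genotypes: Lorenzo ∈ {BB, BO}; Ravi ∈ {AA, AO}.
Weight each parental genotype pair by prior × P(type-A child):
  BO × AA: posterior weight 2/3; P(next child type AB) = 1/2.
  BO × AO: posterior weight 1/3; P(next child type AB) = 1/4.
Weighted sum = 5/12.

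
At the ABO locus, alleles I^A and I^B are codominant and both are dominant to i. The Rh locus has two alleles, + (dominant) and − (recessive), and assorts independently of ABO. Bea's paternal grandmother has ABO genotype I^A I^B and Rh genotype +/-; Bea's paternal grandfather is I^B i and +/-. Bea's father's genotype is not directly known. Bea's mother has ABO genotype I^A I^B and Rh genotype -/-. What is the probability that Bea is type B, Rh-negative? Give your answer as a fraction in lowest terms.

3/16

Bea's father's ABO genotype from I^A I^B × I^B i: 1/4 I^A I^B, 1/4 I^A i, 1/4 I^B I^B, 1/4 I^B i.
Crossing each possibility with the mother I^A I^B and summing P(type B): 1/4·1/4 + 1/4·1/4 + 1/4·1/2 + 1/4·1/2 = 3/8.
Similarly for Rh via the father's Rh distribution: P(Rh-) = 1/2.
Independent loci: 3/8 × 1/2 = 3/16.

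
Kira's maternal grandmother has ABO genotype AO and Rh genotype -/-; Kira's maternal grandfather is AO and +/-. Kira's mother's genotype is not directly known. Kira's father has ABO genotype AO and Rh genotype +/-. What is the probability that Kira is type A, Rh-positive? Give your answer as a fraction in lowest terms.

Kira's mother's ABO genotype from AO × AO: 1/4 AA, 1/2 AO, 1/4 OO.
Crossing each possibility with the father AO and summing P(type A): 1/4·1 + 1/2·3/4 + 1/4·1/2 = 3/4.
Similarly for Rh via the mother's Rh distribution: P(Rh+) = 5/8.
Independent loci: 3/4 × 5/8 = 15/32.

15/32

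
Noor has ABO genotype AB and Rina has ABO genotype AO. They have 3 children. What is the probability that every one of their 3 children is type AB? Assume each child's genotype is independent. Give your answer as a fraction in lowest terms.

1/64

ABO cross AB × AO → 1/2 A, 1/4 B, 1/4 AB.
So P(type AB) = 1/4 per child.
All 3 independent: (1/4)^3 = 1/64.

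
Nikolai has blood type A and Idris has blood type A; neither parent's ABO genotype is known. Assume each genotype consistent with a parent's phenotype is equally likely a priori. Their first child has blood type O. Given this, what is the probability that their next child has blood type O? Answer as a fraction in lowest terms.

Possible genotypes: Nikolai ∈ {I^A I^A, I^A i}; Idris ∈ {I^A I^A, I^A i}.
Weight each parental genotype pair by prior × P(type-O child):
  I^A i × I^A i: posterior weight 1; P(next child type O) = 1/4.
Weighted sum = 1/4.

1/4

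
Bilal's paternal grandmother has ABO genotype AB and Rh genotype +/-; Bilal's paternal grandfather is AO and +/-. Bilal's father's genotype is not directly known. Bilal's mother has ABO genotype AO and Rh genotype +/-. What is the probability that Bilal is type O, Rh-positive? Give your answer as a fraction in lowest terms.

Bilal's father's ABO genotype from AB × AO: 1/4 AA, 1/4 AB, 1/4 AO, 1/4 BO.
Crossing each possibility with the mother AO and summing P(type O): 1/4·0 + 1/4·0 + 1/4·1/4 + 1/4·1/4 = 1/8.
Similarly for Rh via the father's Rh distribution: P(Rh+) = 3/4.
Independent loci: 1/8 × 3/4 = 3/32.

3/32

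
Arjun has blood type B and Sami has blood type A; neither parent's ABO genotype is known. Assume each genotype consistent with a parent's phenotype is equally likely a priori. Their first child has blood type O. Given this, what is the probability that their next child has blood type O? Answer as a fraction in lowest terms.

Possible genotypes: Arjun ∈ {I^B I^B, I^B i}; Sami ∈ {I^A I^A, I^A i}.
Weight each parental genotype pair by prior × P(type-O child):
  I^B i × I^A i: posterior weight 1; P(next child type O) = 1/4.
Weighted sum = 1/4.

1/4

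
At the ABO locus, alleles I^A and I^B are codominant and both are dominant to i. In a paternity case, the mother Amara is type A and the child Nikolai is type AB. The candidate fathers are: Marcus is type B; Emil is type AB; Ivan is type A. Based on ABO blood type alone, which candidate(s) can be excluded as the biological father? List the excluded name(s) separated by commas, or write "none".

A candidate is excluded only if no genotype consistent with his phenotype could produce a type AB child with a type A mother.
Ivan (type A): no genotype consistent with that phenotype can produce a type-AB child with a type-A mother.

Ivan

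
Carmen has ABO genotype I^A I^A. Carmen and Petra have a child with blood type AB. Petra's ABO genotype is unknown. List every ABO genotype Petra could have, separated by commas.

For each candidate genotype of Petra, check whether crossing it with I^A I^A can produce every observed child phenotype.
  I^A I^A → possible child types {A} ✗
  I^A I^B → possible child types {A, AB} ✓
  I^A i → possible child types {A} ✗
  I^B I^B → possible child types {AB} ✓
  I^B i → possible child types {A, AB} ✓
  i i → possible child types {A} ✗

I^A I^B, I^B I^B, I^B i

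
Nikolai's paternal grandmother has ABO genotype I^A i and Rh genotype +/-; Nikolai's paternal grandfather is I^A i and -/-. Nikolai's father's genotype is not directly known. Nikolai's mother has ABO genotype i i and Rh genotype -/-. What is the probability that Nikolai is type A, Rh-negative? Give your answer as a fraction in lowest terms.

3/8

Nikolai's father's ABO genotype from I^A i × I^A i: 1/4 I^A I^A, 1/2 I^A i, 1/4 i i.
Crossing each possibility with the mother i i and summing P(type A): 1/4·1 + 1/2·1/2 + 1/4·0 = 1/2.
Similarly for Rh via the father's Rh distribution: P(Rh-) = 3/4.
Independent loci: 1/2 × 3/4 = 3/8.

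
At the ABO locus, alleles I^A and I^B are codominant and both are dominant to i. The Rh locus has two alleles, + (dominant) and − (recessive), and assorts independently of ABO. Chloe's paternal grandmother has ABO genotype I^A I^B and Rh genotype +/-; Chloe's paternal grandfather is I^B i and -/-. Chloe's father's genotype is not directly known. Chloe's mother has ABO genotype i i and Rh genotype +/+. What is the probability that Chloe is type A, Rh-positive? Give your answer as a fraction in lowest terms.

Chloe's father's ABO genotype from I^A I^B × I^B i: 1/4 I^A I^B, 1/4 I^A i, 1/4 I^B I^B, 1/4 I^B i.
Crossing each possibility with the mother i i and summing P(type A): 1/4·1/2 + 1/4·1/2 + 1/4·0 + 1/4·0 = 1/4.
Similarly for Rh via the father's Rh distribution: P(Rh+) = 1.
Independent loci: 1/4 × 1 = 1/4.

1/4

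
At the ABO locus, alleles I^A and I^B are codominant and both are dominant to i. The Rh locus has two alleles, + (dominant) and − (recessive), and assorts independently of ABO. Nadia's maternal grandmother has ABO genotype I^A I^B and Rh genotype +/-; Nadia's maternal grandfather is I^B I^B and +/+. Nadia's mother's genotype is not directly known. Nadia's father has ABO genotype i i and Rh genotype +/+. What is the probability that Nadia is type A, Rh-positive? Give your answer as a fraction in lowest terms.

Nadia's mother's ABO genotype from I^A I^B × I^B I^B: 1/2 I^A I^B, 1/2 I^B I^B.
Crossing each possibility with the father i i and summing P(type A): 1/2·1/2 + 1/2·0 = 1/4.
Similarly for Rh via the mother's Rh distribution: P(Rh+) = 1.
Independent loci: 1/4 × 1 = 1/4.

1/4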